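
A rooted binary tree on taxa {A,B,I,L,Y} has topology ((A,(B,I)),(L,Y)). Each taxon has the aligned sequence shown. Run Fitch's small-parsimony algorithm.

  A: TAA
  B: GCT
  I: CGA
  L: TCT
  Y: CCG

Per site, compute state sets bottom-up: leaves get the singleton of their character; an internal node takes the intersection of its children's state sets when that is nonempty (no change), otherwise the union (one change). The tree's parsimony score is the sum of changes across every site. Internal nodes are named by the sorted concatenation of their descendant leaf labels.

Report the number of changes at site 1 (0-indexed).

2

[col 0] BI: children B:{G}, I:{C} ∪→ {C,G}; cost 1
[col 0] ABI: children A:{T}, BI:{C,G} ∪→ {C,G,T}; cost 1
[col 0] LY: children L:{T}, Y:{C} ∪→ {C,T}; cost 1
[col 0] ABILY: children ABI:{C,G,T}, LY:{C,T} ∩→ {C,T}; cost 0
[col 1] BI: children B:{C}, I:{G} ∪→ {C,G}; cost 1
[col 1] ABI: children A:{A}, BI:{C,G} ∪→ {A,C,G}; cost 1
[col 1] LY: children L:{C}, Y:{C} ∩→ {C}; cost 0
[col 1] ABILY: children ABI:{A,C,G}, LY:{C} ∩→ {C}; cost 0
[col 2] BI: children B:{T}, I:{A} ∪→ {A,T}; cost 1
[col 2] ABI: children A:{A}, BI:{A,T} ∩→ {A}; cost 0
[col 2] LY: children L:{T}, Y:{G} ∪→ {G,T}; cost 1
[col 2] ABILY: children ABI:{A}, LY:{G,T} ∪→ {A,G,T}; cost 1
per-site changes: [3, 2, 3]; total = 8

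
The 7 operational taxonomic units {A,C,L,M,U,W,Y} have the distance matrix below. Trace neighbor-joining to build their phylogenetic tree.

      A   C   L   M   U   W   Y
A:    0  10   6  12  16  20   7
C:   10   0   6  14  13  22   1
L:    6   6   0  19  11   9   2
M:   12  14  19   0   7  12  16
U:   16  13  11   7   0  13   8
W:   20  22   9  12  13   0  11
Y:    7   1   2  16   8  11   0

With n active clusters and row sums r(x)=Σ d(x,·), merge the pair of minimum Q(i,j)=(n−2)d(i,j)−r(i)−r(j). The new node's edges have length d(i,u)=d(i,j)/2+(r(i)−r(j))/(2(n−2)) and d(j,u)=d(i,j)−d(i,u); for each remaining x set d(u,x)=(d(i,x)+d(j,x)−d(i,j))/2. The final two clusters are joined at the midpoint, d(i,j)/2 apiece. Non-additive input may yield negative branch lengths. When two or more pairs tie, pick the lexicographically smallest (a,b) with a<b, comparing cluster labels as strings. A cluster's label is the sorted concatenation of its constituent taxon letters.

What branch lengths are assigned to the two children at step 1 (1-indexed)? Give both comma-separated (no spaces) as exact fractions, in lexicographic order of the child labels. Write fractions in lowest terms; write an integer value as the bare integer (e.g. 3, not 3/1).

47/10,23/10

step 1: merge (M,U) at d=7, Q=-113; branch lengths M→47/10, U→23/10; new cluster MU
  updated: d(A,MU)=21/2, d(C,MU)=10, d(L,MU)=23/2, d(MU,W)=9, d(MU,Y)=17/2
step 2: merge (MU,W) at d=9, Q=-169/2; branch lengths MU→29/16, W→115/16; new cluster MUW
  updated: d(A,MUW)=43/4, d(C,MUW)=23/2, d(L,MUW)=23/4, d(MUW,Y)=21/4
step 3: merge (C,Y) at d=1, Q=-163/4; branch lengths C→65/24, Y→-41/24; new cluster CY
  updated: d(A,CY)=8, d(CY,L)=7/2, d(CY,MUW)=63/8
step 4: merge (A,CY) at d=8, Q=-225/8; branch lengths A→171/32, CY→85/32; new cluster ACY
  updated: d(ACY,L)=3/4, d(ACY,MUW)=85/16
step 5: merge (ACY,L) at d=3/4, Q=-189/16; branch lengths ACY→5/32, L→19/32; new cluster ACLY
  updated: d(ACLY,MUW)=165/32
step 6: merge (ACLY,MUW) at d=165/32; branch lengths ACLY→165/64, MUW→165/64; new cluster ACLMUWY
final tree: (((A:171/32,(C:65/24,Y:-41/24):85/32):5/32,L:19/32):165/64,((M:47/10,U:23/10):29/16,W:115/16):165/64)
total length: 989/32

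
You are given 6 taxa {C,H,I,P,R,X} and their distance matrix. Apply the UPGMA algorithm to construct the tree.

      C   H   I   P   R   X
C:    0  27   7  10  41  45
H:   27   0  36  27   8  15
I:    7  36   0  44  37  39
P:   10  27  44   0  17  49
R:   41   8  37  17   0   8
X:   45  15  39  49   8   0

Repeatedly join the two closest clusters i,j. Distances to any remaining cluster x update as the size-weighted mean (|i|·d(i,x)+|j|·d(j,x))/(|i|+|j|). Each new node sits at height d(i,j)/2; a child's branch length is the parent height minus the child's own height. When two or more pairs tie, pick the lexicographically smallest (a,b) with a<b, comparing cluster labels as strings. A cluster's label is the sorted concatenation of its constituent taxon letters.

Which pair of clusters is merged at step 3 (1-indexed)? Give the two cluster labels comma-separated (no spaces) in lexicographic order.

HR,X

1. join C+I (d=7) ⇒ CI; edges |C|=7/2, |I|=7/2
  updated: d(CI,H)=63/2, d(CI,P)=27, d(CI,R)=39, d(CI,X)=42
2. join H+R (d=8) ⇒ HR; edges |H|=4, |R|=4
  updated: d(CI,HR)=141/4, d(HR,P)=22, d(HR,X)=23/2
3. join HR+X (d=23/2) ⇒ HRX; edges |HR|=7/4, |X|=23/4
  updated: d(CI,HRX)=75/2, d(HRX,P)=31
4. join CI+P (d=27) ⇒ CIP; edges |CI|=10, |P|=27/2
  updated: d(CIP,HRX)=106/3
5. join CIP+HRX (d=106/3) ⇒ CHIPRX; edges |CIP|=25/6, |HRX|=143/12
final tree: (((C:7/2,I:7/2):10,P:27/2):25/6,((H:4,R:4):7/4,X:23/4):143/12)
total length: 745/12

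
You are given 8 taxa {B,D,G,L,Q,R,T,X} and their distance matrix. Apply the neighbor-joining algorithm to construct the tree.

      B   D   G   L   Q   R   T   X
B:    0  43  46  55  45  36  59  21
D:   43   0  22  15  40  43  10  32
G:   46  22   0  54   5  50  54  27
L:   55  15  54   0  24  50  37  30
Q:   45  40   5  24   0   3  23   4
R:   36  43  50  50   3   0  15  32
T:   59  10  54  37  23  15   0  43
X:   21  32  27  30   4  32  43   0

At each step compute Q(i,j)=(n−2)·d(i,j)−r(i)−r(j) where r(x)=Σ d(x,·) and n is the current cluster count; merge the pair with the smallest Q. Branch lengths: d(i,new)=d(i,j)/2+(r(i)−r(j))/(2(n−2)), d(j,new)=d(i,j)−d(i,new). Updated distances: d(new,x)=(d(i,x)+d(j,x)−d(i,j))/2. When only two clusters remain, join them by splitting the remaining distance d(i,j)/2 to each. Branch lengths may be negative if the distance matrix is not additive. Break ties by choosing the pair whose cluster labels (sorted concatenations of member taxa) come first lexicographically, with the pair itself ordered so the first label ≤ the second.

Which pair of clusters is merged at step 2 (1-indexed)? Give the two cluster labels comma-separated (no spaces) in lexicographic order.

iteration 1: select D,T (d=10, Q=-386); attach at lengths (2, 8); label the merged cluster DT
  updated: d(B,DT)=46, d(DT,G)=33, d(DT,L)=21, d(DT,Q)=53/2, d(DT,R)=24, d(DT,X)=65/2
iteration 2: select DT,L (d=21, Q=-312); attach at lengths (27/5, 78/5); label the merged cluster DLT
  updated: d(B,DLT)=40, d(DLT,G)=33, d(DLT,Q)=59/4, d(DLT,R)=53/2, d(DLT,X)=83/4
iteration 3: select G,Q (d=5, Q=-851/4); attach at lengths (437/32, -277/32); label the merged cluster GQ
  updated: d(B,GQ)=43, d(DLT,GQ)=171/8, d(GQ,R)=24, d(GQ,X)=13
iteration 4: select B,X (d=21, Q=-655/4); attach at lengths (155/8, 13/8); label the merged cluster BX
  updated: d(BX,DLT)=159/8, d(BX,GQ)=35/2, d(BX,R)=47/2
iteration 5: select BX,DLT (d=159/8, Q=-711/8); attach at lengths (263/32, 373/32); label the merged cluster BDLTX
  updated: d(BDLTX,GQ)=19/2, d(BDLTX,R)=241/16
iteration 6: select BDLTX,GQ (d=19/2, Q=-777/16); attach at lengths (9/32, 295/32); label the merged cluster BDGLQTX
  updated: d(BDGLQTX,R)=473/32
iteration 7: select BDGLQTX,R (d=473/32); attach at lengths (473/64, 473/64); label the merged cluster BDGLQRTX
final tree: ((((B:155/8,X:13/8):263/32,((D:2,T:8):27/5,L:78/5):373/32):9/32,(G:437/32,Q:-277/32):295/32):473/64,R:473/64)
total length: 3237/32

DT,L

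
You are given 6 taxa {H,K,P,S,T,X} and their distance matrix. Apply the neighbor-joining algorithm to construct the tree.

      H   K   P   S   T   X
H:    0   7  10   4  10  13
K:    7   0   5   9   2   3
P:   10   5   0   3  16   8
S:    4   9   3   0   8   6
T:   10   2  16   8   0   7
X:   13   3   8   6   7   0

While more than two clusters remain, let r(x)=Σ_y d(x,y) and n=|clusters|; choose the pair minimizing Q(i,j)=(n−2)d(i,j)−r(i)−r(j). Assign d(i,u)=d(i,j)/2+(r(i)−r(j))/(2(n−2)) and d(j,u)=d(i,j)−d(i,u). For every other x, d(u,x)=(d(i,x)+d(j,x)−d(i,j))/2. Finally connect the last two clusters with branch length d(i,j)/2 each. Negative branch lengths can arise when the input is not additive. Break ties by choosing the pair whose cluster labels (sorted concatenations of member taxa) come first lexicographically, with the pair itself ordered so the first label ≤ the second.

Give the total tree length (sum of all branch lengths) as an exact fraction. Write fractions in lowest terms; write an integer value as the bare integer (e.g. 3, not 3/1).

143/8

1. join K+T (d=2, Q=-61) ⇒ KT; edges |K|=-9/8, |T|=25/8
  updated: d(H,KT)=15/2, d(KT,P)=19/2, d(KT,S)=15/2, d(KT,X)=4
2. join KT+X (d=4, Q=-95/2) ⇒ KTX; edges |KT|=19/12, |X|=29/12
  updated: d(H,KTX)=33/4, d(KTX,P)=27/4, d(KTX,S)=19/4
3. join H+S (d=4, Q=-26) ⇒ HS; edges |H|=37/8, |S|=-5/8
  updated: d(HS,KTX)=9/2, d(HS,P)=9/2
4. join HS+KTX (d=9/2, Q=-63/4) ⇒ HKSTX; edges |HS|=9/8, |KTX|=27/8
  updated: d(HKSTX,P)=27/8
5. join HKSTX+P (d=27/8) ⇒ HKPSTX; edges |HKSTX|=27/16, |P|=27/16
final tree: (((H:37/8,S:-5/8):9/8,((K:-9/8,T:25/8):19/12,X:29/12):27/8):27/16,P:27/16)
total length: 143/8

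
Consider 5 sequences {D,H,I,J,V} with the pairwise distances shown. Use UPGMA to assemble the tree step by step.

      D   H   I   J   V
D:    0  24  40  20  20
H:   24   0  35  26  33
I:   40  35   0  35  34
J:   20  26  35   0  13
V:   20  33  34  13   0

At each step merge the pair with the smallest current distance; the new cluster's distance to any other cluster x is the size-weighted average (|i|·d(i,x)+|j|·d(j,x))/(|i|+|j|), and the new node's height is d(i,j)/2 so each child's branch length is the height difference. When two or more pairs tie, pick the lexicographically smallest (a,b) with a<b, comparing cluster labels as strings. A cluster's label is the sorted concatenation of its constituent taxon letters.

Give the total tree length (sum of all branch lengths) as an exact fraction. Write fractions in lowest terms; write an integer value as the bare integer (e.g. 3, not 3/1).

199/3

iteration 1: select J,V (d=13); attach at lengths (13/2, 13/2); label the merged cluster JV
  updated: d(D,JV)=20, d(H,JV)=59/2, d(I,JV)=69/2
iteration 2: select D,JV (d=20); attach at lengths (10, 7/2); label the merged cluster DJV
  updated: d(DJV,H)=83/3, d(DJV,I)=109/3
iteration 3: select DJV,H (d=83/3); attach at lengths (23/6, 83/6); label the merged cluster DHJV
  updated: d(DHJV,I)=36
iteration 4: select DHJV,I (d=36); attach at lengths (25/6, 18); label the merged cluster DHIJV
final tree: (((D:10,(J:13/2,V:13/2):7/2):23/6,H:83/6):25/6,I:18)
total length: 199/3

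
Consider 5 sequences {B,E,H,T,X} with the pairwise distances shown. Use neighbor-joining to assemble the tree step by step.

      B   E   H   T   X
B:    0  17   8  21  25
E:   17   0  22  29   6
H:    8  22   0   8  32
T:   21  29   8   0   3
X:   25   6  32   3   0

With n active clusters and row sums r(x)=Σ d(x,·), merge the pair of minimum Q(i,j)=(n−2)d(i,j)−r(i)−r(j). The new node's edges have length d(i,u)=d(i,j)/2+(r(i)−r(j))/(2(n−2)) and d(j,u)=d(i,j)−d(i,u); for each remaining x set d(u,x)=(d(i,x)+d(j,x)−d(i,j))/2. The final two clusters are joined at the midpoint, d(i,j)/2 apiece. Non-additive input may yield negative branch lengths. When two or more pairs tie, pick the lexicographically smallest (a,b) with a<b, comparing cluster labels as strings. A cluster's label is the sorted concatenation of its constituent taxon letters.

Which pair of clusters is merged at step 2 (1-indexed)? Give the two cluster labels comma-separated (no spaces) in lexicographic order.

B,H

1. join E+X (d=6, Q=-122) ⇒ EX; edges |E|=13/3, |X|=5/3
  updated: d(B,EX)=18, d(EX,H)=24, d(EX,T)=13
2. join B+H (d=8, Q=-71) ⇒ BH; edges |B|=23/4, |H|=9/4
  updated: d(BH,EX)=17, d(BH,T)=21/2
3. join BH+EX (d=17, Q=-81/2) ⇒ BEHX; edges |BH|=29/4, |EX|=39/4
  updated: d(BEHX,T)=13/4
4. join BEHX+T (d=13/4) ⇒ BEHTX; edges |BEHX|=13/8, |T|=13/8
final tree: (((B:23/4,H:9/4):29/4,(E:13/3,X:5/3):39/4):13/8,T:13/8)
total length: 137/4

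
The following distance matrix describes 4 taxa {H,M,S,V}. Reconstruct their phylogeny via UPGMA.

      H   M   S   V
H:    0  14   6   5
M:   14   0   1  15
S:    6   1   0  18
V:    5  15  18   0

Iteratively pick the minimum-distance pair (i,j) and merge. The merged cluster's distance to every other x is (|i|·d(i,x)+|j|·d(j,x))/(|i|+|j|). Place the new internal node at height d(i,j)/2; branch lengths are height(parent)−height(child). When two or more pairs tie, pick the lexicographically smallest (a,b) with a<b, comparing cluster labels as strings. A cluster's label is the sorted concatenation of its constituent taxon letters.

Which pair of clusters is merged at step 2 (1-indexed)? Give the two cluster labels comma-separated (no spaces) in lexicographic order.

H,V

step 1: merge (M,S) at d=1; branch lengths M→1/2, S→1/2; new cluster MS
  updated: d(H,MS)=10, d(MS,V)=33/2
step 2: merge (H,V) at d=5; branch lengths H→5/2, V→5/2; new cluster HV
  updated: d(HV,MS)=53/4
step 3: merge (HV,MS) at d=53/4; branch lengths HV→33/8, MS→49/8; new cluster HMSV
final tree: ((H:5/2,V:5/2):33/8,(M:1/2,S:1/2):49/8)
total length: 65/4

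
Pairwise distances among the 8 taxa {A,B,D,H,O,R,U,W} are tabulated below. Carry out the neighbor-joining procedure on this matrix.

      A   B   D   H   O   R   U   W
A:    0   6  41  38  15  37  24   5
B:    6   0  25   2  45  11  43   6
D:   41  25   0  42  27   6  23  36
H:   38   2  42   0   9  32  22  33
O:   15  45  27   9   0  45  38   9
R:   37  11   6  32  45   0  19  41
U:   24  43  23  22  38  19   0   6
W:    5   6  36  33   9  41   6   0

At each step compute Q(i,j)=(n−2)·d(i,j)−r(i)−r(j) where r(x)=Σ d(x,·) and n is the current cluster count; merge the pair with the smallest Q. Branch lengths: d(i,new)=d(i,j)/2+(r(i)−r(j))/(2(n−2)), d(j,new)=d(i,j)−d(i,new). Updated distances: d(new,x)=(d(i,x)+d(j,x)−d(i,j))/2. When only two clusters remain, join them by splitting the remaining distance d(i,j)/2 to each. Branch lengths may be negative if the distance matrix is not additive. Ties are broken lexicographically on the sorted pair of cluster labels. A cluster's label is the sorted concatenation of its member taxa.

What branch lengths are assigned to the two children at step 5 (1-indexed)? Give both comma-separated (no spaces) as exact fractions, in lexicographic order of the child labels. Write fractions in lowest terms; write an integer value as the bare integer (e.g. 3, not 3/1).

165/32,211/32

1. join D+R (d=6, Q=-355) ⇒ DR; edges |D|=15/4, |R|=9/4
  updated: d(A,DR)=36, d(B,DR)=15, d(DR,H)=34, d(DR,O)=33, d(DR,U)=18, d(DR,W)=71/2
2. join B+H (d=2, Q=-245) ⇒ BH; edges |B|=-11/10, |H|=31/10
  updated: d(A,BH)=21, d(BH,DR)=47/2, d(BH,O)=26, d(BH,U)=63/2, d(BH,W)=37/2
3. join DR+U (d=18, Q=-383/2) ⇒ DRU; edges |DR|=201/16, |U|=87/16
  updated: d(A,DRU)=21, d(BH,DRU)=37/2, d(DRU,O)=53/2, d(DRU,W)=47/4
4. join BH+DRU (d=37/2, Q=-425/4) ⇒ BDHRU; edges |BH|=247/24, |DRU|=197/24
  updated: d(A,BDHRU)=47/4, d(BDHRU,O)=17, d(BDHRU,W)=47/8
5. join A+BDHRU (d=47/4, Q=-343/8) ⇒ ABDHRU; edges |A|=165/32, |BDHRU|=211/32
  updated: d(ABDHRU,O)=81/8, d(ABDHRU,W)=-7/16
6. join ABDHRU+O (d=81/8, Q=-299/16) ⇒ ABDHORU; edges |ABDHRU|=11/32, |O|=313/32
  updated: d(ABDHORU,W)=-25/32
7. join ABDHORU+W (d=-25/32) ⇒ ABDHORUW; edges |ABDHORU|=-25/64, |W|=-25/64
final tree: (((A:165/32,((B:-11/10,H:31/10):247/24,((D:15/4,R:9/4):201/16,U:87/16):197/24):211/32):11/32,O:313/32):-25/64,W:-25/64)
total length: 2099/32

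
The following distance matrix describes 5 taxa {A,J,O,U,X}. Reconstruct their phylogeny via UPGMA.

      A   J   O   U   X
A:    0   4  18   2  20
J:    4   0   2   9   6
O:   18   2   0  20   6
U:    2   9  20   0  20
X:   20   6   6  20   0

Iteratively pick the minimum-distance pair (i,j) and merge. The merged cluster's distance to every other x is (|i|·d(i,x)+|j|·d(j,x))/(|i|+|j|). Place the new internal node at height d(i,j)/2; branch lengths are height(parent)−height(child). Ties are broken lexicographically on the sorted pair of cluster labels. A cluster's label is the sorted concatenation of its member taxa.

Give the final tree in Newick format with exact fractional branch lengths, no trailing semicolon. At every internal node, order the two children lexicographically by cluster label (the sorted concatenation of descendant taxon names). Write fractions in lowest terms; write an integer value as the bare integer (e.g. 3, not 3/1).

((A:1,U:1):79/12,((J:1,O:1):2,X:3):55/12)

step 1: merge (A,U) at d=2; branch lengths A→1, U→1; new cluster AU
  updated: d(AU,J)=13/2, d(AU,O)=19, d(AU,X)=20
step 2: merge (J,O) at d=2; branch lengths J→1, O→1; new cluster JO
  updated: d(AU,JO)=51/4, d(JO,X)=6
step 3: merge (JO,X) at d=6; branch lengths JO→2, X→3; new cluster JOX
  updated: d(AU,JOX)=91/6
step 4: merge (AU,JOX) at d=91/6; branch lengths AU→79/12, JOX→55/12; new cluster AJOUX
final tree: ((A:1,U:1):79/12,((J:1,O:1):2,X:3):55/12)
total length: 121/6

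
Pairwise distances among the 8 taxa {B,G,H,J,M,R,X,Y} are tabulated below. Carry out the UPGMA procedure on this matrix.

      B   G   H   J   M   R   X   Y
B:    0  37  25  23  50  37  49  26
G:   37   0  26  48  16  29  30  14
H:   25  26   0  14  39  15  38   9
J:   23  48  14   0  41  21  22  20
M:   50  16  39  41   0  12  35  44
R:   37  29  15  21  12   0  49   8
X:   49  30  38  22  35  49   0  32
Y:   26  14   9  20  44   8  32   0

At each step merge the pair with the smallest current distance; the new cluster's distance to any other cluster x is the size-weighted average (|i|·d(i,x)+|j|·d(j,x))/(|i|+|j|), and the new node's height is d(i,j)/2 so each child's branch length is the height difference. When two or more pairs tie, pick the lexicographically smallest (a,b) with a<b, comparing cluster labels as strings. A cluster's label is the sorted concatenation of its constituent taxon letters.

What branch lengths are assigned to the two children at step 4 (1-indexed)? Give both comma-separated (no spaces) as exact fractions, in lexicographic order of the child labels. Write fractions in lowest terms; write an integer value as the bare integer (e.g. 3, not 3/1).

step 1: merge (R,Y) at d=8; branch lengths R→4, Y→4; new cluster RY
  updated: d(B,RY)=63/2, d(G,RY)=43/2, d(H,RY)=12, d(J,RY)=41/2, d(M,RY)=28, d(RY,X)=81/2
step 2: merge (H,RY) at d=12; branch lengths H→6, RY→2; new cluster HRY
  updated: d(B,HRY)=88/3, d(G,HRY)=23, d(HRY,J)=55/3, d(HRY,M)=95/3, d(HRY,X)=119/3
step 3: merge (G,M) at d=16; branch lengths G→8, M→8; new cluster GM
  updated: d(B,GM)=87/2, d(GM,HRY)=82/3, d(GM,J)=89/2, d(GM,X)=65/2
step 4: merge (HRY,J) at d=55/3; branch lengths HRY→19/6, J→55/6; new cluster HJRY
  updated: d(B,HJRY)=111/4, d(GM,HJRY)=253/8, d(HJRY,X)=141/4
step 5: merge (B,HJRY) at d=111/4; branch lengths B→111/8, HJRY→113/24; new cluster BHJRY
  updated: d(BHJRY,GM)=34, d(BHJRY,X)=38
step 6: merge (GM,X) at d=65/2; branch lengths GM→33/4, X→65/4; new cluster GMX
  updated: d(BHJRY,GMX)=106/3
step 7: merge (BHJRY,GMX) at d=106/3; branch lengths BHJRY→91/24, GMX→17/12; new cluster BGHJMRXY
final tree: ((B:111/8,((H:6,(R:4,Y:4):2):19/6,J:55/6):113/24):91/24,((G:8,M:8):33/4,X:65/4):17/12)
total length: 741/8

19/6,55/6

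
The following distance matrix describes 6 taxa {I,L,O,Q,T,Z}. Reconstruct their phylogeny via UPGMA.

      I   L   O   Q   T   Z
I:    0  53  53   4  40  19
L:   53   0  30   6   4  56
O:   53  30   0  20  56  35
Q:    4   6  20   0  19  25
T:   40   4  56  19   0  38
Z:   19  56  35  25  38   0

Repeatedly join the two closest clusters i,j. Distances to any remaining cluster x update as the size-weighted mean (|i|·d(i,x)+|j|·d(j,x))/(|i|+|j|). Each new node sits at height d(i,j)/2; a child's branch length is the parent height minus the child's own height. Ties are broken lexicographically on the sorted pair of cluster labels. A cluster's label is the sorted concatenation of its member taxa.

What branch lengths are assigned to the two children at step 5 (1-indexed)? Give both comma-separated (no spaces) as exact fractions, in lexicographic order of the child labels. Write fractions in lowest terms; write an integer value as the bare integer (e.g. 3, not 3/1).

step 1: merge (I,Q) at d=4; branch lengths I→2, Q→2; new cluster IQ
  updated: d(IQ,L)=59/2, d(IQ,O)=73/2, d(IQ,T)=59/2, d(IQ,Z)=22
step 2: merge (L,T) at d=4; branch lengths L→2, T→2; new cluster LT
  updated: d(IQ,LT)=59/2, d(LT,O)=43, d(LT,Z)=47
step 3: merge (IQ,Z) at d=22; branch lengths IQ→9, Z→11; new cluster IQZ
  updated: d(IQZ,LT)=106/3, d(IQZ,O)=36
step 4: merge (IQZ,LT) at d=106/3; branch lengths IQZ→20/3, LT→47/3; new cluster ILQTZ
  updated: d(ILQTZ,O)=194/5
step 5: merge (ILQTZ,O) at d=194/5; branch lengths ILQTZ→26/15, O→97/5; new cluster ILOQTZ
final tree: ((((I:2,Q:2):9,Z:11):20/3,(L:2,T:2):47/3):26/15,O:97/5)
total length: 1072/15

26/15,97/5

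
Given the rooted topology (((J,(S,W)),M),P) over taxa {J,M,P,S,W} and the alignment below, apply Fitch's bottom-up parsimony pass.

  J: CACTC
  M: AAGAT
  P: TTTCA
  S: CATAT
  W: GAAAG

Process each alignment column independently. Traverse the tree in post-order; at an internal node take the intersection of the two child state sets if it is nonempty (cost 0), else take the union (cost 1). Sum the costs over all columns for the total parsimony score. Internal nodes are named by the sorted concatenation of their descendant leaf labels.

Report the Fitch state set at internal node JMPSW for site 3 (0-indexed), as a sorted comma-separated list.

site 0, node SW: S={C} ∪ W={G} → {C,G} (+1)
site 0, node JSW: J={C} ∩ SW={C,G} → {C} (+0)
site 0, node JMSW: JSW={C} ∪ M={A} → {A,C} (+1)
site 0, node JMPSW: JMSW={A,C} ∪ P={T} → {A,C,T} (+1)
site 1, node SW: S={A} ∩ W={A} → {A} (+0)
site 1, node JSW: J={A} ∩ SW={A} → {A} (+0)
site 1, node JMSW: JSW={A} ∩ M={A} → {A} (+0)
site 1, node JMPSW: JMSW={A} ∪ P={T} → {A,T} (+1)
site 2, node SW: S={T} ∪ W={A} → {A,T} (+1)
site 2, node JSW: J={C} ∪ SW={A,T} → {A,C,T} (+1)
site 2, node JMSW: JSW={A,C,T} ∪ M={G} → {A,C,G,T} (+1)
site 2, node JMPSW: JMSW={A,C,G,T} ∩ P={T} → {T} (+0)
site 3, node SW: S={A} ∩ W={A} → {A} (+0)
site 3, node JSW: J={T} ∪ SW={A} → {A,T} (+1)
site 3, node JMSW: JSW={A,T} ∩ M={A} → {A} (+0)
site 3, node JMPSW: JMSW={A} ∪ P={C} → {A,C} (+1)
site 4, node SW: S={T} ∪ W={G} → {G,T} (+1)
site 4, node JSW: J={C} ∪ SW={G,T} → {C,G,T} (+1)
site 4, node JMSW: JSW={C,G,T} ∩ M={T} → {T} (+0)
site 4, node JMPSW: JMSW={T} ∪ P={A} → {A,T} (+1)
per-site changes: [3, 1, 3, 2, 3]; total = 12

A,C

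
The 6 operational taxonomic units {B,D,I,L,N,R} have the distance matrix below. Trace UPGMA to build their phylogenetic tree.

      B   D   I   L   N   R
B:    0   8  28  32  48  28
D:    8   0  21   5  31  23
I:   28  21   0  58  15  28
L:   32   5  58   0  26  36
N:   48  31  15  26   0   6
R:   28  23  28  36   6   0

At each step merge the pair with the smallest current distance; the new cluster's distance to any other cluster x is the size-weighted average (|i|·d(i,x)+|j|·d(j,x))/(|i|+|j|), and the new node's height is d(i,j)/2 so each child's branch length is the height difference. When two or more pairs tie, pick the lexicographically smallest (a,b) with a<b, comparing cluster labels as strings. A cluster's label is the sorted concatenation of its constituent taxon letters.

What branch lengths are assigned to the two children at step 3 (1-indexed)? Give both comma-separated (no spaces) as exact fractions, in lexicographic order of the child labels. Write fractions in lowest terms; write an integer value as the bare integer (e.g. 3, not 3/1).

1. join D+L (d=5) ⇒ DL; edges |D|=5/2, |L|=5/2
  updated: d(B,DL)=20, d(DL,I)=79/2, d(DL,N)=57/2, d(DL,R)=59/2
2. join N+R (d=6) ⇒ NR; edges |N|=3, |R|=3
  updated: d(B,NR)=38, d(DL,NR)=29, d(I,NR)=43/2
3. join B+DL (d=20) ⇒ BDL; edges |B|=10, |DL|=15/2
  updated: d(BDL,I)=107/3, d(BDL,NR)=32
4. join I+NR (d=43/2) ⇒ INR; edges |I|=43/4, |NR|=31/4
  updated: d(BDL,INR)=299/9
5. join BDL+INR (d=299/9) ⇒ BDILNR; edges |BDL|=119/18, |INR|=211/36
final tree: ((B:10,(D:5/2,L:5/2):15/2):119/18,(I:43/4,(N:3,R:3):31/4):211/36)
total length: 2141/36

10,15/2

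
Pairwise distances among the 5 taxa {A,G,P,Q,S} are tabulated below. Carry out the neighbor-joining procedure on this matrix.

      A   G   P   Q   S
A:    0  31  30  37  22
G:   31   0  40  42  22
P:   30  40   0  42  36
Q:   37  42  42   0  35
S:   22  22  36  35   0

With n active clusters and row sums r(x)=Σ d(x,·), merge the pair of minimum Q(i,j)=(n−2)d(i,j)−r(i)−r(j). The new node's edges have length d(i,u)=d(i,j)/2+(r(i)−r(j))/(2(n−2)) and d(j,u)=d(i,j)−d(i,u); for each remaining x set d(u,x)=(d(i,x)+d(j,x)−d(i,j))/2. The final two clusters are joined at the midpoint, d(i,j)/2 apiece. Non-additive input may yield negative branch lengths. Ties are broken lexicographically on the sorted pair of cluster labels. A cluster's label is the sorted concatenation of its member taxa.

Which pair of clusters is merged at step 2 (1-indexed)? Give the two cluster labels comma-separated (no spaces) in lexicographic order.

A,GS

iteration 1: select G,S (d=22, Q=-184); attach at lengths (43/3, 23/3); label the merged cluster GS
  updated: d(A,GS)=31/2, d(GS,P)=27, d(GS,Q)=55/2
iteration 2: select A,GS (d=31/2, Q=-243/2); attach at lengths (87/8, 37/8); label the merged cluster AGS
  updated: d(AGS,P)=83/4, d(AGS,Q)=49/2
iteration 3: select AGS,P (d=83/4, Q=-349/4); attach at lengths (13/8, 153/8); label the merged cluster AGPS
  updated: d(AGPS,Q)=183/8
iteration 4: select AGPS,Q (d=183/8); attach at lengths (183/16, 183/16); label the merged cluster AGPQS
final tree: (((A:87/8,(G:43/3,S:23/3):37/8):13/8,P:153/8):183/16,Q:183/16)
total length: 649/8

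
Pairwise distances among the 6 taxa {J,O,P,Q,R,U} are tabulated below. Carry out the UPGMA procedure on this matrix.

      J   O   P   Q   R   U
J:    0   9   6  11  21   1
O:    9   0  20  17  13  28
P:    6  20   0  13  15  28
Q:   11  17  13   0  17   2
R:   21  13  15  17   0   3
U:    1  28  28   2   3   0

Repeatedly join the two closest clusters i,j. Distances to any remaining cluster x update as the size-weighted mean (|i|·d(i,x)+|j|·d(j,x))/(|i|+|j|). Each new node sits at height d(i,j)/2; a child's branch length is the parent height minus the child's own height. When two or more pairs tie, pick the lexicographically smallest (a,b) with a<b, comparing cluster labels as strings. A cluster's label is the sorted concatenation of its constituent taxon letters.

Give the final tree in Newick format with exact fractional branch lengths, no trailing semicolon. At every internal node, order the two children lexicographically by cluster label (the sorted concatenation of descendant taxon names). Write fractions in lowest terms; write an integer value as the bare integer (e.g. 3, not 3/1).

((((J:1/2,U:1/2):11/4,Q:13/4):55/12,P:47/6):7/24,(O:13/2,R:13/2):13/8)

1. join J+U (d=1) ⇒ JU; edges |J|=1/2, |U|=1/2
  updated: d(JU,O)=37/2, d(JU,P)=17, d(JU,Q)=13/2, d(JU,R)=12
2. join JU+Q (d=13/2) ⇒ JQU; edges |JU|=11/4, |Q|=13/4
  updated: d(JQU,O)=18, d(JQU,P)=47/3, d(JQU,R)=41/3
3. join O+R (d=13) ⇒ OR; edges |O|=13/2, |R|=13/2
  updated: d(JQU,OR)=95/6, d(OR,P)=35/2
4. join JQU+P (d=47/3) ⇒ JPQU; edges |JQU|=55/12, |P|=47/6
  updated: d(JPQU,OR)=65/4
5. join JPQU+OR (d=65/4) ⇒ JOPQRU; edges |JPQU|=7/24, |OR|=13/8
final tree: ((((J:1/2,U:1/2):11/4,Q:13/4):55/12,P:47/6):7/24,(O:13/2,R:13/2):13/8)
total length: 103/3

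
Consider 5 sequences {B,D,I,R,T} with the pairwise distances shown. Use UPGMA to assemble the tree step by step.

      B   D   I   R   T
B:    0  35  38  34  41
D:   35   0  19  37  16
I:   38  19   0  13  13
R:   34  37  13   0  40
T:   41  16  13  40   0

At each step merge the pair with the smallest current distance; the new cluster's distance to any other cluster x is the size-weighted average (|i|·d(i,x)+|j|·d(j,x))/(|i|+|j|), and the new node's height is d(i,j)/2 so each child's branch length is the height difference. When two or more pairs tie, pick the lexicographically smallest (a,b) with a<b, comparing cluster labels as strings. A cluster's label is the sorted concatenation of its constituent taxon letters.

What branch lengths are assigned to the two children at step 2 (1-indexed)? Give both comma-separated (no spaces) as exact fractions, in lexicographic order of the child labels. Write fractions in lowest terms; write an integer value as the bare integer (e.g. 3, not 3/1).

8,8

iteration 1: select I,R (d=13); attach at lengths (13/2, 13/2); label the merged cluster IR
  updated: d(B,IR)=36, d(D,IR)=28, d(IR,T)=53/2
iteration 2: select D,T (d=16); attach at lengths (8, 8); label the merged cluster DT
  updated: d(B,DT)=38, d(DT,IR)=109/4
iteration 3: select DT,IR (d=109/4); attach at lengths (45/8, 57/8); label the merged cluster DIRT
  updated: d(B,DIRT)=37
iteration 4: select B,DIRT (d=37); attach at lengths (37/2, 39/8); label the merged cluster BDIRT
final tree: (B:37/2,((D:8,T:8):45/8,(I:13/2,R:13/2):57/8):39/8)
total length: 521/8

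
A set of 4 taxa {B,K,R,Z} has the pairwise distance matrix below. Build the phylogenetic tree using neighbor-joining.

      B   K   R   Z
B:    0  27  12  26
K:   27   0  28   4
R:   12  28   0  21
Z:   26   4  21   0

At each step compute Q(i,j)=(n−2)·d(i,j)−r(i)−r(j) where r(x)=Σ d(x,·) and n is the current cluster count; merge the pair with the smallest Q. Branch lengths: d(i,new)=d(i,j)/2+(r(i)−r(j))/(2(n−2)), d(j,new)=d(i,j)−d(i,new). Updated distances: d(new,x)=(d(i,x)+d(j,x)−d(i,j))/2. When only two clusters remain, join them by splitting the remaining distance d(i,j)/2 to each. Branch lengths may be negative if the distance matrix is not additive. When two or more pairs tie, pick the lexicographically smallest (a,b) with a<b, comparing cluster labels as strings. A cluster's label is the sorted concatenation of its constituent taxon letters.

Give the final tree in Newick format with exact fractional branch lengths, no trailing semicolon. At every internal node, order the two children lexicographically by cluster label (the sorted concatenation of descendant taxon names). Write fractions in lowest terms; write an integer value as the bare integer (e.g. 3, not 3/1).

1. join B+R (d=12, Q=-102) ⇒ BR; edges |B|=7, |R|=5
  updated: d(BR,K)=43/2, d(BR,Z)=35/2
2. join BR+K (d=43/2, Q=-43) ⇒ BKR; edges |BR|=35/2, |K|=4
  updated: d(BKR,Z)=0
3. join BKR+Z (d=0) ⇒ BKRZ; edges |BKR|=0, |Z|=0
final tree: (((B:7,R:5):35/2,K:4):0,Z:0)
total length: 67/2

(((B:7,R:5):35/2,K:4):0,Z:0)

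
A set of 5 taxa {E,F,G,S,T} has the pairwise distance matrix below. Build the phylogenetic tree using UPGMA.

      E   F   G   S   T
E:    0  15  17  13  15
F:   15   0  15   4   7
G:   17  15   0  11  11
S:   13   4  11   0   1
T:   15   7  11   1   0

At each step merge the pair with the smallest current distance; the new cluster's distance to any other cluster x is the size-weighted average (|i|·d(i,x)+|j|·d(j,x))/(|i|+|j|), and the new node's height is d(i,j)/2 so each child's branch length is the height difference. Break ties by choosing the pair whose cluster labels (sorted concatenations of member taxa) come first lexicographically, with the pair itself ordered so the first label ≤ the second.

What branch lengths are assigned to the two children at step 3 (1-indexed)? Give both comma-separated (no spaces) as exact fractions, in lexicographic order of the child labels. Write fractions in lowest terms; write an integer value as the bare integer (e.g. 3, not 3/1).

41/12,37/6

1. join S+T (d=1) ⇒ ST; edges |S|=1/2, |T|=1/2
  updated: d(E,ST)=14, d(F,ST)=11/2, d(G,ST)=11
2. join F+ST (d=11/2) ⇒ FST; edges |F|=11/4, |ST|=9/4
  updated: d(E,FST)=43/3, d(FST,G)=37/3
3. join FST+G (d=37/3) ⇒ FGST; edges |FST|=41/12, |G|=37/6
  updated: d(E,FGST)=15
4. join E+FGST (d=15) ⇒ EFGST; edges |E|=15/2, |FGST|=4/3
final tree: (E:15/2,((F:11/4,(S:1/2,T:1/2):9/4):41/12,G:37/6):4/3)
total length: 293/12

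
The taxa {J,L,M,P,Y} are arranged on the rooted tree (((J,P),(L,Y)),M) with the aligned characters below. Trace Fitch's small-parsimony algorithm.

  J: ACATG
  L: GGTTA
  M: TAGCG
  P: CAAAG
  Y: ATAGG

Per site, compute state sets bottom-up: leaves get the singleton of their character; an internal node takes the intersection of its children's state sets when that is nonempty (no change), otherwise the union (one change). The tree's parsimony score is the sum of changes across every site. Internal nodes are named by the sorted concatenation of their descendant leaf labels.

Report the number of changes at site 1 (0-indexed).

3

site 0, node JP: J={A} ∪ P={C} → {A,C} (+1)
site 0, node LY: L={G} ∪ Y={A} → {A,G} (+1)
site 0, node JLPY: JP={A,C} ∩ LY={A,G} → {A} (+0)
site 0, node JLMPY: JLPY={A} ∪ M={T} → {A,T} (+1)
site 1, node JP: J={C} ∪ P={A} → {A,C} (+1)
site 1, node LY: L={G} ∪ Y={T} → {G,T} (+1)
site 1, node JLPY: JP={A,C} ∪ LY={G,T} → {A,C,G,T} (+1)
site 1, node JLMPY: JLPY={A,C,G,T} ∩ M={A} → {A} (+0)
site 2, node JP: J={A} ∩ P={A} → {A} (+0)
site 2, node LY: L={T} ∪ Y={A} → {A,T} (+1)
site 2, node JLPY: JP={A} ∩ LY={A,T} → {A} (+0)
site 2, node JLMPY: JLPY={A} ∪ M={G} → {A,G} (+1)
site 3, node JP: J={T} ∪ P={A} → {A,T} (+1)
site 3, node LY: L={T} ∪ Y={G} → {G,T} (+1)
site 3, node JLPY: JP={A,T} ∩ LY={G,T} → {T} (+0)
site 3, node JLMPY: JLPY={T} ∪ M={C} → {C,T} (+1)
site 4, node JP: J={G} ∩ P={G} → {G} (+0)
site 4, node LY: L={A} ∪ Y={G} → {A,G} (+1)
site 4, node JLPY: JP={G} ∩ LY={A,G} → {G} (+0)
site 4, node JLMPY: JLPY={G} ∩ M={G} → {G} (+0)
per-site changes: [3, 3, 2, 3, 1]; total = 12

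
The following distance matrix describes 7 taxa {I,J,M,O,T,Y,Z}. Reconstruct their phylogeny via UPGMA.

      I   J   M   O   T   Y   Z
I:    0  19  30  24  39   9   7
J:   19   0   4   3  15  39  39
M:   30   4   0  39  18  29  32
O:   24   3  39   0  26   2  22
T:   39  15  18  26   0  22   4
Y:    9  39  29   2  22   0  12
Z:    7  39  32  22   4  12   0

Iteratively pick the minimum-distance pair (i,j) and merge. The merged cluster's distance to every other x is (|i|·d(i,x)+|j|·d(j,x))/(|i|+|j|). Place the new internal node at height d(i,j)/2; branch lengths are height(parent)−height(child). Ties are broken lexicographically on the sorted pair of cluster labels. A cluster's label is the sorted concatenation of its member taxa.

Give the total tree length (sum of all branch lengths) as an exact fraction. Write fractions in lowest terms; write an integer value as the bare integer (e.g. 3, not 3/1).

step 1: merge (O,Y) at d=2; branch lengths O→1, Y→1; new cluster OY
  updated: d(I,OY)=33/2, d(J,OY)=21, d(M,OY)=34, d(OY,T)=24, d(OY,Z)=17
step 2: merge (J,M) at d=4; branch lengths J→2, M→2; new cluster JM
  updated: d(I,JM)=49/2, d(JM,OY)=55/2, d(JM,T)=33/2, d(JM,Z)=71/2
step 3: merge (T,Z) at d=4; branch lengths T→2, Z→2; new cluster TZ
  updated: d(I,TZ)=23, d(JM,TZ)=26, d(OY,TZ)=41/2
step 4: merge (I,OY) at d=33/2; branch lengths I→33/4, OY→29/4; new cluster IOY
  updated: d(IOY,JM)=53/2, d(IOY,TZ)=64/3
step 5: merge (IOY,TZ) at d=64/3; branch lengths IOY→29/12, TZ→26/3; new cluster IOTYZ
  updated: d(IOTYZ,JM)=263/10
step 6: merge (IOTYZ,JM) at d=263/10; branch lengths IOTYZ→149/60, JM→223/20; new cluster IJMOTYZ
final tree: (((I:33/4,(O:1,Y:1):29/4):29/12,(T:2,Z:2):26/3):149/60,(J:2,M:2):223/20)
total length: 3013/60

3013/60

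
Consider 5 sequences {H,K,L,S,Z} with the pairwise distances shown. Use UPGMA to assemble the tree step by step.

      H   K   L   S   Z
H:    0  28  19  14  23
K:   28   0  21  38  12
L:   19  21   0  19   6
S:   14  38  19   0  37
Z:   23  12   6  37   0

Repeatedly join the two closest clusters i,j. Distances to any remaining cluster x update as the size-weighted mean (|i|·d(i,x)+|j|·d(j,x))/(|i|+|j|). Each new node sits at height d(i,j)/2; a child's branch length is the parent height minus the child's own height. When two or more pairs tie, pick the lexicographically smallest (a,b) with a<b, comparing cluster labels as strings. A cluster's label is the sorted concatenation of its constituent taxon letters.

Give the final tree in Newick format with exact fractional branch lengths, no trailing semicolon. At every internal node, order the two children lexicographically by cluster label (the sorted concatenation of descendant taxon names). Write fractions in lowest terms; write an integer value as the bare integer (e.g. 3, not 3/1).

iteration 1: select L,Z (d=6); attach at lengths (3, 3); label the merged cluster LZ
  updated: d(H,LZ)=21, d(K,LZ)=33/2, d(LZ,S)=28
iteration 2: select H,S (d=14); attach at lengths (7, 7); label the merged cluster HS
  updated: d(HS,K)=33, d(HS,LZ)=49/2
iteration 3: select K,LZ (d=33/2); attach at lengths (33/4, 21/4); label the merged cluster KLZ
  updated: d(HS,KLZ)=82/3
iteration 4: select HS,KLZ (d=82/3); attach at lengths (20/3, 65/12); label the merged cluster HKLSZ
final tree: ((H:7,S:7):20/3,(K:33/4,(L:3,Z:3):21/4):65/12)
total length: 547/12

((H:7,S:7):20/3,(K:33/4,(L:3,Z:3):21/4):65/12)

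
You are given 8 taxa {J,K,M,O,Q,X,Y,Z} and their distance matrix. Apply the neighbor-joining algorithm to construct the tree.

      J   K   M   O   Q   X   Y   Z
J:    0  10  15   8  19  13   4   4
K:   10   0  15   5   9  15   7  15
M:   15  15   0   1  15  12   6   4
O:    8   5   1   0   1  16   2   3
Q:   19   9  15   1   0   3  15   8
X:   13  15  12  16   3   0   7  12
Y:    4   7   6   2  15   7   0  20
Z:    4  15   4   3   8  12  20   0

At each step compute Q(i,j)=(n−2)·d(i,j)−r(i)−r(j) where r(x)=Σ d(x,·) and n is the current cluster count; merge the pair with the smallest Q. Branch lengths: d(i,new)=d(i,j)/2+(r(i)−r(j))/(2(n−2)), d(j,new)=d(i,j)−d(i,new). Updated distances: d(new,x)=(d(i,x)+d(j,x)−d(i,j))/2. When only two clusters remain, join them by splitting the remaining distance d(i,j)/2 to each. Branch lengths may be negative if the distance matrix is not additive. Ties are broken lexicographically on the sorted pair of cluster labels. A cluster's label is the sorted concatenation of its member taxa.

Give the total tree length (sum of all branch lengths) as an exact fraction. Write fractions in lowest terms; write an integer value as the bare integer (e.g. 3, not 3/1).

445/16

1. join Q+X (d=3, Q=-130) ⇒ QX; edges |Q|=5/6, |X|=13/6
  updated: d(J,QX)=29/2, d(K,QX)=21/2, d(M,QX)=12, d(O,QX)=7, d(QX,Y)=19/2, d(QX,Z)=17/2
2. join J+Z (d=4, Q=-90) ⇒ JZ; edges |J|=21/10, |Z|=19/10
  updated: d(JZ,K)=21/2, d(JZ,M)=15/2, d(JZ,O)=7/2, d(JZ,QX)=19/2, d(JZ,Y)=10
3. join M+O (d=1, Q=-56) ⇒ MO; edges |M|=27/8, |O|=-19/8
  updated: d(JZ,MO)=5, d(K,MO)=19/2, d(MO,QX)=9, d(MO,Y)=7/2
4. join JZ+MO (d=5, Q=-47) ⇒ JMOZ; edges |JZ|=23/6, |MO|=7/6
  updated: d(JMOZ,K)=15/2, d(JMOZ,QX)=27/4, d(JMOZ,Y)=17/4
5. join JMOZ+QX (d=27/4, Q=-127/4) ⇒ JMOQXZ; edges |JMOZ|=21/16, |QX|=87/16
  updated: d(JMOQXZ,K)=45/8, d(JMOQXZ,Y)=7/2
6. join JMOQXZ+K (d=45/8, Q=-129/8) ⇒ JKMOQXZ; edges |JMOQXZ|=17/16, |K|=73/16
  updated: d(JKMOQXZ,Y)=39/16
7. join JKMOQXZ+Y (d=39/16) ⇒ JKMOQXYZ; edges |JKMOQXZ|=39/32, |Y|=39/32
final tree: (((((J:21/10,Z:19/10):23/6,(M:27/8,O:-19/8):7/6):21/16,(Q:5/6,X:13/6):87/16):17/16,K:73/16):39/32,Y:39/32)
total length: 445/16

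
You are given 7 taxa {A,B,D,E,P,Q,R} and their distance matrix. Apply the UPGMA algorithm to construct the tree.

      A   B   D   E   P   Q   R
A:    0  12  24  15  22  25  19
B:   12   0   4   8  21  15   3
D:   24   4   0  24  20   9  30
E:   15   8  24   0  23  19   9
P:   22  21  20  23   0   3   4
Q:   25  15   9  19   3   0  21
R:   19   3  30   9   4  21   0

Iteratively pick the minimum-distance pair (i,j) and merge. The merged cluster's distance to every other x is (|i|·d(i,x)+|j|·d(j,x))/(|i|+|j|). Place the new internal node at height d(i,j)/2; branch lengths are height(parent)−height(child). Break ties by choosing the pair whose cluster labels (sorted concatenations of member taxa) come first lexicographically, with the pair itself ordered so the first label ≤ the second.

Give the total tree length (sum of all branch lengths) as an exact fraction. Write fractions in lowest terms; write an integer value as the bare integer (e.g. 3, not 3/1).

1. join B+R (d=3) ⇒ BR; edges |B|=3/2, |R|=3/2
  updated: d(A,BR)=31/2, d(BR,D)=17, d(BR,E)=17/2, d(BR,P)=25/2, d(BR,Q)=18
2. join P+Q (d=3) ⇒ PQ; edges |P|=3/2, |Q|=3/2
  updated: d(A,PQ)=47/2, d(BR,PQ)=61/4, d(D,PQ)=29/2, d(E,PQ)=21
3. join BR+E (d=17/2) ⇒ BER; edges |BR|=11/4, |E|=17/4
  updated: d(A,BER)=46/3, d(BER,D)=58/3, d(BER,PQ)=103/6
4. join D+PQ (d=29/2) ⇒ DPQ; edges |D|=29/4, |PQ|=23/4
  updated: d(A,DPQ)=71/3, d(BER,DPQ)=161/9
5. join A+BER (d=46/3) ⇒ ABER; edges |A|=23/3, |BER|=41/12
  updated: d(ABER,DPQ)=58/3
6. join ABER+DPQ (d=58/3) ⇒ ABDEPQR; edges |ABER|=2, |DPQ|=29/12
final tree: ((A:23/3,((B:3/2,R:3/2):11/4,E:17/4):41/12):2,(D:29/4,(P:3/2,Q:3/2):23/4):29/12)
total length: 83/2

83/2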